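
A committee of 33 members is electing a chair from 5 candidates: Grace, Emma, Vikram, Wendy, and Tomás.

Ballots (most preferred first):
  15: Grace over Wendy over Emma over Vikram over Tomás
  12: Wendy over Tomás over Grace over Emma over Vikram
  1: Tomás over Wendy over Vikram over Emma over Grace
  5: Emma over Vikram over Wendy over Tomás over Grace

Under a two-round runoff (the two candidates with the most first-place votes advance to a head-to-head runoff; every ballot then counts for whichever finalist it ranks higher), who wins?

Wendy

Round 1 first-place votes: Grace 15, Emma 5, Vikram 0, Wendy 12, Tomás 1. Grace and Wendy advance.
Runoff: Grace is ranked above Wendy on 15 ballots, Wendy above Grace on 18.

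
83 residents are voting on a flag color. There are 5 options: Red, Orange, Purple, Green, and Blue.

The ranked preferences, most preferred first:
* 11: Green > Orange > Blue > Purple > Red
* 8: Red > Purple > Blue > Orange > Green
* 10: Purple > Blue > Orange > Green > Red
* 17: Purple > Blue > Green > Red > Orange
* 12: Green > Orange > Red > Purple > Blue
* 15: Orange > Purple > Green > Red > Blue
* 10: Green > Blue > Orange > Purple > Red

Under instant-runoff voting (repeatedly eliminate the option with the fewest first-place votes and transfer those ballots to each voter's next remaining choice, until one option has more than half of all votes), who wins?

Round 1: Red 8, Orange 15, Purple 27, Green 33, Blue 0. Blue eliminated.
Round 2: Red 8, Orange 15, Purple 27, Green 33. Red eliminated.
Round 3: Orange 15, Purple 35, Green 33. Orange eliminated.
Round 4: Purple 50, Green 33. Purple has a majority (≥42).

Purple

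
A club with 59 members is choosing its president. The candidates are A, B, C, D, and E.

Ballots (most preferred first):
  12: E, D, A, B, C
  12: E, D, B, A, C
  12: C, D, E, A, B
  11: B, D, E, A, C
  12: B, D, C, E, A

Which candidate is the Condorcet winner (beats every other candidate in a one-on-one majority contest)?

D

D vs A: 59–0
D vs B: 36–23
D vs C: 47–12
D vs E: 35–24
D beats every other candidate.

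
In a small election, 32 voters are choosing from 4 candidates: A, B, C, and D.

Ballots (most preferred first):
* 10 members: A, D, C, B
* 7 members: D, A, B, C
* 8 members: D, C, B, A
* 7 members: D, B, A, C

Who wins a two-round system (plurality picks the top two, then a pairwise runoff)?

Round 1 first-place votes: A 10, B 0, C 0, D 22. D and A advance.
Runoff: D is ranked above A on 22 ballots, A above D on 10.

D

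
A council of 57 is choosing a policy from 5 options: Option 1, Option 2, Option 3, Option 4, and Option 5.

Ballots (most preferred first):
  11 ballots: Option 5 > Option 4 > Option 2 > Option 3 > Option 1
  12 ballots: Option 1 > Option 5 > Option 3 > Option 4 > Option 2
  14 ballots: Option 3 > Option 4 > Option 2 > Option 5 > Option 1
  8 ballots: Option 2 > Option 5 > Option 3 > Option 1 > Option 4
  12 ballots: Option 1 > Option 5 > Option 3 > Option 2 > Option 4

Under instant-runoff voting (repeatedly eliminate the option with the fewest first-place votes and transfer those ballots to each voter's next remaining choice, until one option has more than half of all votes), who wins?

Option 5

Round 1: Option 1 24, Option 2 8, Option 3 14, Option 4 0, Option 5 11. Option 4 eliminated.
Round 2: Option 1 24, Option 2 8, Option 3 14, Option 5 11. Option 2 eliminated.
Round 3: Option 1 24, Option 3 14, Option 5 19. Option 3 eliminated.
Round 4: Option 1 24, Option 5 33. Option 5 has a majority (≥29).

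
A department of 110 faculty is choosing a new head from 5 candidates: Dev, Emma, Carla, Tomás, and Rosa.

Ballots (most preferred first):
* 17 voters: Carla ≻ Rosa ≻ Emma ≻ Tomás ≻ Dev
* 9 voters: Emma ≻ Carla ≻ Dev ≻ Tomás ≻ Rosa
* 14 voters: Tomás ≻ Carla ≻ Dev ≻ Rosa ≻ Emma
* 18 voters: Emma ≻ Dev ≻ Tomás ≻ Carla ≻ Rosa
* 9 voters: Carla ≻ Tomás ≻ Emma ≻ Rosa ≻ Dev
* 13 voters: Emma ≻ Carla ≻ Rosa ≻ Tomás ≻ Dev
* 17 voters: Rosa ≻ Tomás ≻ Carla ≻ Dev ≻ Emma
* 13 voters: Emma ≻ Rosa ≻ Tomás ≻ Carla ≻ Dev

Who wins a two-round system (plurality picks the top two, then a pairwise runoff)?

Carla

Round 1 first-place votes: Dev 0, Emma 53, Carla 26, Tomás 14, Rosa 17. Emma and Carla advance.
Runoff: Emma is ranked above Carla on 53 ballots, Carla above Emma on 57.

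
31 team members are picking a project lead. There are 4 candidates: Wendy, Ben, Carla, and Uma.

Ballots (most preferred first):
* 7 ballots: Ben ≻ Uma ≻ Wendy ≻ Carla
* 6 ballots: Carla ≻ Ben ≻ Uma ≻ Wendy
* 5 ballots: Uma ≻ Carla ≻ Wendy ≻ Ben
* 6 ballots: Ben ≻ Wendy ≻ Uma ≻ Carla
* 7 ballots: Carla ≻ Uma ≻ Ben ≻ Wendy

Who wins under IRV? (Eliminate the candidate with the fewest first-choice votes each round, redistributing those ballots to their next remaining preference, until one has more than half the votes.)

Round 1: Wendy 0, Ben 13, Carla 13, Uma 5. Wendy eliminated.
Round 2: Ben 13, Carla 13, Uma 5. Uma eliminated.
Round 3: Ben 13, Carla 18. Carla has a majority (≥16).

Carla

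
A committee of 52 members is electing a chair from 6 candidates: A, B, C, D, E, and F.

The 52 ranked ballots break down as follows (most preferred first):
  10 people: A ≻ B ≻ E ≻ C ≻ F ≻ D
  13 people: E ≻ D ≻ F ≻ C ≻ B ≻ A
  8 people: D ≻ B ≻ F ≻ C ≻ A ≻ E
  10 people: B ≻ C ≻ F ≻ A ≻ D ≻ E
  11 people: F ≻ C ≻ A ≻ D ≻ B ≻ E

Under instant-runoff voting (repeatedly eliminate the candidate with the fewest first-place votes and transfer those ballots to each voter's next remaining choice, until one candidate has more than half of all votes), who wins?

Round 1: A 10, B 10, C 0, D 8, E 13, F 11. C eliminated.
Round 2: A 10, B 10, D 8, E 13, F 11. D eliminated.
Round 3: A 10, B 18, E 13, F 11. A eliminated.
Round 4: B 28, E 13, F 11. B has a majority (≥27).

B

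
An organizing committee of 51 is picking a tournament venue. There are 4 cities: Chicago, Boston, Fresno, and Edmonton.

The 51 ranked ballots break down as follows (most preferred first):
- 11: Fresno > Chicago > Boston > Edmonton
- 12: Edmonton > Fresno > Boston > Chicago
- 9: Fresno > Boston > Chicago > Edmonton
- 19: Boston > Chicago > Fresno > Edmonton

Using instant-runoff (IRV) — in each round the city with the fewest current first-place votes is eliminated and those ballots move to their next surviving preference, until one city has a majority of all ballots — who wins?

Fresno

Round 1: Chicago 0, Boston 19, Fresno 20, Edmonton 12. Chicago eliminated.
Round 2: Boston 19, Fresno 20, Edmonton 12. Edmonton eliminated.
Round 3: Boston 19, Fresno 32. Fresno has a majority (≥26).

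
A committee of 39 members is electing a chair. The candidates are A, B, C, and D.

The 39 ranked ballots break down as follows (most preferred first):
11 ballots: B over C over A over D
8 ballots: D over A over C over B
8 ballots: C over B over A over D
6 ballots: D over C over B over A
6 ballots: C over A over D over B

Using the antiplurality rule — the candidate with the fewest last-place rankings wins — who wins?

C

Last-place votes: A 6, B 14, C 0, D 19.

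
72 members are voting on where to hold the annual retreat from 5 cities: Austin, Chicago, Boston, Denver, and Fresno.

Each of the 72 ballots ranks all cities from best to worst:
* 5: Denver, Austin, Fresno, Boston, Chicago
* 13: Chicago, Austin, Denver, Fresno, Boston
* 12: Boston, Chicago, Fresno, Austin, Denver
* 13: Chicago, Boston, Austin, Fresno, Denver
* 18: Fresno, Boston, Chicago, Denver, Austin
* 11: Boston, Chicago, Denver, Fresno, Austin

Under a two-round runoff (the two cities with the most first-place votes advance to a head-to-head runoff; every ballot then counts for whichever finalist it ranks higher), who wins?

Round 1 first-place votes: Austin 0, Chicago 26, Boston 23, Denver 5, Fresno 18. Chicago and Boston advance.
Runoff: Chicago is ranked above Boston on 26 ballots, Boston above Chicago on 46.

Boston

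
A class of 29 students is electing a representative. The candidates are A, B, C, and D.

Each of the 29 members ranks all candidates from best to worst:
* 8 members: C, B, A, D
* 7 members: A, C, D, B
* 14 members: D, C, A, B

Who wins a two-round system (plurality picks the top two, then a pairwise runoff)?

Round 1 first-place votes: A 7, B 0, C 8, D 14. D and C advance.
Runoff: D is ranked above C on 14 ballots, C above D on 15.

C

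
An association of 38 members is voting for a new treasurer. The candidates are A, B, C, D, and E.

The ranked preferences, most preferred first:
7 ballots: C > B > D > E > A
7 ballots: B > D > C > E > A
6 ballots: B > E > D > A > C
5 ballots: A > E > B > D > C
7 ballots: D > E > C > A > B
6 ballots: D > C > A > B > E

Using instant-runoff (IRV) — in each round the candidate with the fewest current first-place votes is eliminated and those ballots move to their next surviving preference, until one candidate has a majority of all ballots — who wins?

Round 1: A 5, B 13, C 7, D 13, E 0. E eliminated.
Round 2: A 5, B 13, C 7, D 13. A eliminated.
Round 3: B 18, C 7, D 13. C eliminated.
Round 4: B 25, D 13. B has a majority (≥20).

B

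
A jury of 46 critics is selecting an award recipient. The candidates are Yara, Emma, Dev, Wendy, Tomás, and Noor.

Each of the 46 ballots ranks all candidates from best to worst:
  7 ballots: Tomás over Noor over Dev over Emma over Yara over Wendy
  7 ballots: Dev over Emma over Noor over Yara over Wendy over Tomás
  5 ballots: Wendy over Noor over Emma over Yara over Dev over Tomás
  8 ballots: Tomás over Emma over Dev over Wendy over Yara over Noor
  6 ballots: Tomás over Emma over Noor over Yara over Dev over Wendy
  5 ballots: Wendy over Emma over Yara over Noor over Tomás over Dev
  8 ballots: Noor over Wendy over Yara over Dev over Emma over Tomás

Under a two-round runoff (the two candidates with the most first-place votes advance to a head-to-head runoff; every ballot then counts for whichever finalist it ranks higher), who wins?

Wendy

Round 1 first-place votes: Yara 0, Emma 0, Dev 7, Wendy 10, Tomás 21, Noor 8. Tomás and Wendy advance.
Runoff: Tomás is ranked above Wendy on 21 ballots, Wendy above Tomás on 25.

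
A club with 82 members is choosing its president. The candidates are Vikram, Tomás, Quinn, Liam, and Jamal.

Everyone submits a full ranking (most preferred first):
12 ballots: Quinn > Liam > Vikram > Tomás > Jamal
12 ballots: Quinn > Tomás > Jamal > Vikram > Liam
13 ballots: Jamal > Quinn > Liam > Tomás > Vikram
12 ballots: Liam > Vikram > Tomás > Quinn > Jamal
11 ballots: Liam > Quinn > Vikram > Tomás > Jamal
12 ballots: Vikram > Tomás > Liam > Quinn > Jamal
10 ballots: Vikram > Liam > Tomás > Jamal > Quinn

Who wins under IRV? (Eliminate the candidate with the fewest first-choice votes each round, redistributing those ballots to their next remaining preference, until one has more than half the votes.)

Round 1: Vikram 22, Tomás 0, Quinn 24, Liam 23, Jamal 13. Tomás eliminated.
Round 2: Vikram 22, Quinn 24, Liam 23, Jamal 13. Jamal eliminated.
Round 3: Vikram 22, Quinn 37, Liam 23. Vikram eliminated.
Round 4: Quinn 37, Liam 45. Liam has a majority (≥42).

Liam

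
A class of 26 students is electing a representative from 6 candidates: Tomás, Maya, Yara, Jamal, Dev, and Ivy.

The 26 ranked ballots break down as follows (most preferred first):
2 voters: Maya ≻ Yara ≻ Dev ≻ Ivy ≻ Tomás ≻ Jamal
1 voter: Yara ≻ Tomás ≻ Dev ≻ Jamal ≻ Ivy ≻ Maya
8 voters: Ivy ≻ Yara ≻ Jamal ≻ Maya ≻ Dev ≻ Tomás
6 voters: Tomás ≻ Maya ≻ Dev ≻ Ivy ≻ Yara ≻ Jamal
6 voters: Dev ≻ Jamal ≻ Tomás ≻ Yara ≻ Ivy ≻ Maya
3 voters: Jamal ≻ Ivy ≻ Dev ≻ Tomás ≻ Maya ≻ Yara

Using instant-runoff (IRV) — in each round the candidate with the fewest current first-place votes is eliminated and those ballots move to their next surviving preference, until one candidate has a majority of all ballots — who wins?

Dev

Round 1: Tomás 6, Maya 2, Yara 1, Jamal 3, Dev 6, Ivy 8. Yara eliminated.
Round 2: Tomás 7, Maya 2, Jamal 3, Dev 6, Ivy 8. Maya eliminated.
Round 3: Tomás 7, Jamal 3, Dev 8, Ivy 8. Jamal eliminated.
Round 4: Tomás 7, Dev 8, Ivy 11. Tomás eliminated.
Round 5: Dev 15, Ivy 11. Dev has a majority (≥14).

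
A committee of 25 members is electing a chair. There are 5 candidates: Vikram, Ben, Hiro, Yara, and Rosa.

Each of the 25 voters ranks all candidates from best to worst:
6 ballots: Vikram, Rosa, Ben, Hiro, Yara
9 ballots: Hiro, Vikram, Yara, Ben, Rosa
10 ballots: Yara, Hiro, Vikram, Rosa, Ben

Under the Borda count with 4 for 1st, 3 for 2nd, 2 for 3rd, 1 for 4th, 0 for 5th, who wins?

Hiro

Vikram: 6×4 + 9×3 + 10×2 = 71
Ben: 6×2 + 9×1 + 10×0 = 21
Hiro: 6×1 + 9×4 + 10×3 = 72
Yara: 6×0 + 9×2 + 10×4 = 58
Rosa: 6×3 + 9×0 + 10×1 = 28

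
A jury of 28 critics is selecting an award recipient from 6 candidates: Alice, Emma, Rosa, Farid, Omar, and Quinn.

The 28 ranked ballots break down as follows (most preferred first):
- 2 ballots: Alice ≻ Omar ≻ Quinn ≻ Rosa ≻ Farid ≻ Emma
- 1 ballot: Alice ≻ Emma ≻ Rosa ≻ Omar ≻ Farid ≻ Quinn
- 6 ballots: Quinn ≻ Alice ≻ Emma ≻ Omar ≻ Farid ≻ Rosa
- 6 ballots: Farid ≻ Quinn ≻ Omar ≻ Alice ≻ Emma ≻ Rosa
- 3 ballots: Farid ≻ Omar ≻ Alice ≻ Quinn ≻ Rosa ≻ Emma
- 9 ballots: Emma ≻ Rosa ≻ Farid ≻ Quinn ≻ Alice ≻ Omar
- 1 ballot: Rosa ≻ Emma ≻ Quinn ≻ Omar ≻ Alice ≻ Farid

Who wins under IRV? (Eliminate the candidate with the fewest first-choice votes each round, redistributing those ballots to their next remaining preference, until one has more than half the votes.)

Round 1: Alice 3, Emma 9, Rosa 1, Farid 9, Omar 0, Quinn 6. Omar eliminated.
Round 2: Alice 3, Emma 9, Rosa 1, Farid 9, Quinn 6. Rosa eliminated.
Round 3: Alice 3, Emma 10, Farid 9, Quinn 6. Alice eliminated.
Round 4: Emma 11, Farid 9, Quinn 8. Quinn eliminated.
Round 5: Emma 17, Farid 11. Emma has a majority (≥15).

Emma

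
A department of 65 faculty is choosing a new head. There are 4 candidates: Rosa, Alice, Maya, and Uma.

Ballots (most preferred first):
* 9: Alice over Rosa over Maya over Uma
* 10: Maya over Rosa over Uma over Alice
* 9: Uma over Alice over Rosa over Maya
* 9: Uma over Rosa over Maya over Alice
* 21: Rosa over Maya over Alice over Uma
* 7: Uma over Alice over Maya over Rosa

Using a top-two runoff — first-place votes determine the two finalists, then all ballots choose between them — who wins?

Rosa

Round 1 first-place votes: Rosa 21, Alice 9, Maya 10, Uma 25. Uma and Rosa advance.
Runoff: Uma is ranked above Rosa on 25 ballots, Rosa above Uma on 40.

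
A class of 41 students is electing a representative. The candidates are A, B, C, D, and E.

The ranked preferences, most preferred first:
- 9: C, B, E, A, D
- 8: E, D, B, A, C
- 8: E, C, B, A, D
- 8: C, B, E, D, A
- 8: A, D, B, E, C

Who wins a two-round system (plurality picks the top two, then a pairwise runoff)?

Round 1 first-place votes: A 8, B 0, C 17, D 0, E 16. C and E advance.
Runoff: C is ranked above E on 17 ballots, E above C on 24.

E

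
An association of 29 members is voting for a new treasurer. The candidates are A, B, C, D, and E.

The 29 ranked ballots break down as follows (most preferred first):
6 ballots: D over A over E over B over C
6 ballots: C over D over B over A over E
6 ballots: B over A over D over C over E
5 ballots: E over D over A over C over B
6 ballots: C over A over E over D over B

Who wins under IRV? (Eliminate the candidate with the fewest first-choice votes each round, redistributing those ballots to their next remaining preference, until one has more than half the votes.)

D

Round 1: A 0, B 6, C 12, D 6, E 5. A eliminated.
Round 2: B 6, C 12, D 6, E 5. E eliminated.
Round 3: B 6, C 12, D 11. B eliminated.
Round 4: C 12, D 17. D has a majority (≥15).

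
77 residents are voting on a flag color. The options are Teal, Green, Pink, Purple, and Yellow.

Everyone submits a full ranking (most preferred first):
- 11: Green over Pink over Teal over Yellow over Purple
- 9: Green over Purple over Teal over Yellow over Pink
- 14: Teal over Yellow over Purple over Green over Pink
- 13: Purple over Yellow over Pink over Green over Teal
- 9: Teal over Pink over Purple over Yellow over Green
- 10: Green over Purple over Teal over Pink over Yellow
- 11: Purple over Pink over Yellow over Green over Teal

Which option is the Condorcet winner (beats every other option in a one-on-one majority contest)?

Purple vs Teal: 43–34
Purple vs Green: 47–30
Purple vs Pink: 57–20
Purple vs Yellow: 52–25
Purple beats every other option.

Purple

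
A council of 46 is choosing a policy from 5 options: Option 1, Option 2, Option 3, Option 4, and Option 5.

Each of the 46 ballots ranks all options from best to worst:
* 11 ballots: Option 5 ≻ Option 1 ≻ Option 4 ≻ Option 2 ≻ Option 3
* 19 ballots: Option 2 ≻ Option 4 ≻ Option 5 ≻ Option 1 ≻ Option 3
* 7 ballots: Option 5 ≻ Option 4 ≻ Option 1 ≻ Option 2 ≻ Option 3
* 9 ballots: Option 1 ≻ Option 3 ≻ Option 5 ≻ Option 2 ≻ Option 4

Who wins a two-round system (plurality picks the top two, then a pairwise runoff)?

Option 5

Round 1 first-place votes: Option 1 9, Option 2 19, Option 3 0, Option 4 0, Option 5 18. Option 2 and Option 5 advance.
Runoff: Option 2 is ranked above Option 5 on 19 ballots, Option 5 above Option 2 on 27.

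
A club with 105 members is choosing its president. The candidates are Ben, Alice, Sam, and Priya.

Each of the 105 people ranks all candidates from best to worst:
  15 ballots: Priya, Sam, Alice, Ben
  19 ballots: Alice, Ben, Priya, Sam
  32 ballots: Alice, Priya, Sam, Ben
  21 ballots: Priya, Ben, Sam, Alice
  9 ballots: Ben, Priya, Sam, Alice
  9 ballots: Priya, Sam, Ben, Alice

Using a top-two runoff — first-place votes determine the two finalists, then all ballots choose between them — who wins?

Priya

Round 1 first-place votes: Ben 9, Alice 51, Sam 0, Priya 45. Alice and Priya advance.
Runoff: Alice is ranked above Priya on 51 ballots, Priya above Alice on 54.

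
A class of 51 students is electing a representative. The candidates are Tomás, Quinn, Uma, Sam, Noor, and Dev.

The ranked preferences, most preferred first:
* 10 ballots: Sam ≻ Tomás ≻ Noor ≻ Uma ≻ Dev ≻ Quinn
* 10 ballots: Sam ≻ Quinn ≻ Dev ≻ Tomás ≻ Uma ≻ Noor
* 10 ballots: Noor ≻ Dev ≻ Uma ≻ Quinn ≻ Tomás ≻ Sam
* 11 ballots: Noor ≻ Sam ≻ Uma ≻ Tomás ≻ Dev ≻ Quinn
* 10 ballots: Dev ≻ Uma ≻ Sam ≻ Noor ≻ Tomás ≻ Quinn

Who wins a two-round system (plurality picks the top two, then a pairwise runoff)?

Sam

Round 1 first-place votes: Tomás 0, Quinn 0, Uma 0, Sam 20, Noor 21, Dev 10. Noor and Sam advance.
Runoff: Noor is ranked above Sam on 21 ballots, Sam above Noor on 30.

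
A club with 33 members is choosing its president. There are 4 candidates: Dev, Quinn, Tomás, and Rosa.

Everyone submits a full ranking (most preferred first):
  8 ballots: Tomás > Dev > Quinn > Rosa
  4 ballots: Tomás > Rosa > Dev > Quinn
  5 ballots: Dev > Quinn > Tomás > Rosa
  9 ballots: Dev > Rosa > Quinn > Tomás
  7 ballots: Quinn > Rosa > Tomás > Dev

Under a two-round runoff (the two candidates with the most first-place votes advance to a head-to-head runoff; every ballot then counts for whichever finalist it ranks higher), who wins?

Round 1 first-place votes: Dev 14, Quinn 7, Tomás 12, Rosa 0. Dev and Tomás advance.
Runoff: Dev is ranked above Tomás on 14 ballots, Tomás above Dev on 19.

Tomás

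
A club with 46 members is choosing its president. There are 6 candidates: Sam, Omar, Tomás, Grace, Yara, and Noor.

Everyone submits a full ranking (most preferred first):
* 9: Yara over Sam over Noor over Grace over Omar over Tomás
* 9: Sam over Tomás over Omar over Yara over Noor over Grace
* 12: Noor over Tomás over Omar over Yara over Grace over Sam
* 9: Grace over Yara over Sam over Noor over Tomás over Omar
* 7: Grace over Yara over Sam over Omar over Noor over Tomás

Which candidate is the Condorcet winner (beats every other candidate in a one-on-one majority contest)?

Yara vs Sam: 37–9
Yara vs Omar: 25–21
Yara vs Tomás: 25–21
Yara vs Grace: 30–16
Yara vs Noor: 34–12
Yara beats every other candidate.

Yara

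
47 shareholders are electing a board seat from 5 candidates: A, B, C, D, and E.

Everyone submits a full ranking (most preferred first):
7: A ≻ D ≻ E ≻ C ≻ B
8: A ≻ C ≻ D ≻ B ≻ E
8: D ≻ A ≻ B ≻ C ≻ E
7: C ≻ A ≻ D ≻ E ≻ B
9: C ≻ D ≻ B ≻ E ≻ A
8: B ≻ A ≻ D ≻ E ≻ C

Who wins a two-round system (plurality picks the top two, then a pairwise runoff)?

A

Round 1 first-place votes: A 15, B 8, C 16, D 8, E 0. C and A advance.
Runoff: C is ranked above A on 16 ballots, A above C on 31.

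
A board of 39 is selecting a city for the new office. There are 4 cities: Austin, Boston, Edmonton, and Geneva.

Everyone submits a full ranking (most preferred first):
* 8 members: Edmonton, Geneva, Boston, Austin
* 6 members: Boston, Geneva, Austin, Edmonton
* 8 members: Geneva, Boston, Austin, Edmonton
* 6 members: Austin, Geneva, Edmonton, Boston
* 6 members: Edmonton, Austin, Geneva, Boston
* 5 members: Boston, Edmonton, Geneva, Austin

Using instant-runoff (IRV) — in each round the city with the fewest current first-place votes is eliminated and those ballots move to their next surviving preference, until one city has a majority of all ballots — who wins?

Geneva

Round 1: Austin 6, Boston 11, Edmonton 14, Geneva 8. Austin eliminated.
Round 2: Boston 11, Edmonton 14, Geneva 14. Boston eliminated.
Round 3: Edmonton 19, Geneva 20. Geneva has a majority (≥20).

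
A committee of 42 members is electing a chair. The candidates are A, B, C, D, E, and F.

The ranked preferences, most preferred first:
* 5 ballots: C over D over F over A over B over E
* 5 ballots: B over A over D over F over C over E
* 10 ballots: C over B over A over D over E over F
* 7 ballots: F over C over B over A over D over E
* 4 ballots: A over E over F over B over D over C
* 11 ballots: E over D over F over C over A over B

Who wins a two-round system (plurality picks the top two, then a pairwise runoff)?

Round 1 first-place votes: A 4, B 5, C 15, D 0, E 11, F 7. C and E advance.
Runoff: C is ranked above E on 27 ballots, E above C on 15.

C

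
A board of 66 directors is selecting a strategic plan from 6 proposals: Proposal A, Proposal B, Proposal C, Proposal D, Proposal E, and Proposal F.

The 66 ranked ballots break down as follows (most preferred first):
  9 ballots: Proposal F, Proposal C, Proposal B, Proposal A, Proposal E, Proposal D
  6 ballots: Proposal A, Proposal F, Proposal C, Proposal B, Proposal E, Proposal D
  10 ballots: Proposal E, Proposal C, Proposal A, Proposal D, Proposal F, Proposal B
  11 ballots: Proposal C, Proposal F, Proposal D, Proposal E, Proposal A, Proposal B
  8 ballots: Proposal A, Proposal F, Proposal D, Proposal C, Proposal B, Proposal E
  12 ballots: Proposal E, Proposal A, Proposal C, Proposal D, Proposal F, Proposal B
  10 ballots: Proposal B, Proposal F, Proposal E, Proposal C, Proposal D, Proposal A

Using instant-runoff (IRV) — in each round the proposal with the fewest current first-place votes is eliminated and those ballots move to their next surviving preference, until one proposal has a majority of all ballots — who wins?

Proposal C

Round 1: Proposal A 14, Proposal B 10, Proposal C 11, Proposal D 0, Proposal E 22, Proposal F 9. Proposal D eliminated.
Round 2: Proposal A 14, Proposal B 10, Proposal C 11, Proposal E 22, Proposal F 9. Proposal F eliminated.
Round 3: Proposal A 14, Proposal B 10, Proposal C 20, Proposal E 22. Proposal B eliminated.
Round 4: Proposal A 14, Proposal C 20, Proposal E 32. Proposal A eliminated.
Round 5: Proposal C 34, Proposal E 32. Proposal C has a majority (≥34).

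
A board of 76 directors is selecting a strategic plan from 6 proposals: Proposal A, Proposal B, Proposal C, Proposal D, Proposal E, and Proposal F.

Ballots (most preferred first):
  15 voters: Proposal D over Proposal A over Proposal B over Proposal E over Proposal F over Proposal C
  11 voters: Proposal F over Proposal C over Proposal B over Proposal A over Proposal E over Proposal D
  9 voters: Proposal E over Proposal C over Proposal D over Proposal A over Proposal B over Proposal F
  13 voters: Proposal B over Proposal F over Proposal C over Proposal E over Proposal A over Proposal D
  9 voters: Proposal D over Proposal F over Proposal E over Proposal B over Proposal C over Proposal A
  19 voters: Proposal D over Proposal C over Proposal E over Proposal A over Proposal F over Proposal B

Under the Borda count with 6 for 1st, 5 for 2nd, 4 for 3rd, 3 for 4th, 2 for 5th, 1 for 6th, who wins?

Proposal A: 15×5 + 11×3 + 9×3 + 13×2 + 9×1 + 19×3 = 227
Proposal B: 15×4 + 11×4 + 9×2 + 13×6 + 9×3 + 19×1 = 246
Proposal C: 15×1 + 11×5 + 9×5 + 13×4 + 9×2 + 19×5 = 280
Proposal D: 15×6 + 11×1 + 9×4 + 13×1 + 9×6 + 19×6 = 318
Proposal E: 15×3 + 11×2 + 9×6 + 13×3 + 9×4 + 19×4 = 272
Proposal F: 15×2 + 11×6 + 9×1 + 13×5 + 9×5 + 19×2 = 253

Proposal D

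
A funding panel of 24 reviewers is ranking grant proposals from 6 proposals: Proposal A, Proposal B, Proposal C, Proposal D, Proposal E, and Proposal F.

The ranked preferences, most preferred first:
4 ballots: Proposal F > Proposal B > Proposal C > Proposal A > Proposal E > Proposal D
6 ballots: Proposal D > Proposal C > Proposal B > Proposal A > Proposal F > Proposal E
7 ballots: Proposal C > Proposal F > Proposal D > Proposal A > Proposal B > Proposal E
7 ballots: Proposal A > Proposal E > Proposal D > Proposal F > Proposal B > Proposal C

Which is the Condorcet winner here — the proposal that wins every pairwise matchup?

Proposal D vs Proposal A: 13–11
Proposal D vs Proposal B: 20–4
Proposal D vs Proposal C: 13–11
Proposal D vs Proposal E: 13–11
Proposal D vs Proposal F: 13–11
Proposal D beats every other proposal.

Proposal D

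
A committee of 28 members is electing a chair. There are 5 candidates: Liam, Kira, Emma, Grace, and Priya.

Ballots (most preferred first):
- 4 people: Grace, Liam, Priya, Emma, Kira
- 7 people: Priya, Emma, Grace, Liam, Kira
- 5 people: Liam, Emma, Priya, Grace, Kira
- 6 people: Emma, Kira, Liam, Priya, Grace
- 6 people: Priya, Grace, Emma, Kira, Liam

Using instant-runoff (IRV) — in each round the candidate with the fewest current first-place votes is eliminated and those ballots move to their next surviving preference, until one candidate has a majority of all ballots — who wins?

Round 1: Liam 5, Kira 0, Emma 6, Grace 4, Priya 13. Kira eliminated.
Round 2: Liam 5, Emma 6, Grace 4, Priya 13. Grace eliminated.
Round 3: Liam 9, Emma 6, Priya 13. Emma eliminated.
Round 4: Liam 15, Priya 13. Liam has a majority (≥15).

Liam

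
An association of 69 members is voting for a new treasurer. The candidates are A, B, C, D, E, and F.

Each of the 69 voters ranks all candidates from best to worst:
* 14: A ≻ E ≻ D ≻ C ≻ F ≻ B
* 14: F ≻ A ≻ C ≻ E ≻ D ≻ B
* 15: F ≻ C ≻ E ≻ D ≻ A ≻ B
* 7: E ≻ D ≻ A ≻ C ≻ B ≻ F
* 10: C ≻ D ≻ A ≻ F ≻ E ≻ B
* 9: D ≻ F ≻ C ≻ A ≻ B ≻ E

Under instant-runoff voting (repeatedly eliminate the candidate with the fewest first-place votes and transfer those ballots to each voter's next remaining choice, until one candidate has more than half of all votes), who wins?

Round 1: A 14, B 0, C 10, D 9, E 7, F 29. B eliminated.
Round 2: A 14, C 10, D 9, E 7, F 29. E eliminated.
Round 3: A 14, C 10, D 16, F 29. C eliminated.
Round 4: A 14, D 26, F 29. A eliminated.
Round 5: D 40, F 29. D has a majority (≥35).

D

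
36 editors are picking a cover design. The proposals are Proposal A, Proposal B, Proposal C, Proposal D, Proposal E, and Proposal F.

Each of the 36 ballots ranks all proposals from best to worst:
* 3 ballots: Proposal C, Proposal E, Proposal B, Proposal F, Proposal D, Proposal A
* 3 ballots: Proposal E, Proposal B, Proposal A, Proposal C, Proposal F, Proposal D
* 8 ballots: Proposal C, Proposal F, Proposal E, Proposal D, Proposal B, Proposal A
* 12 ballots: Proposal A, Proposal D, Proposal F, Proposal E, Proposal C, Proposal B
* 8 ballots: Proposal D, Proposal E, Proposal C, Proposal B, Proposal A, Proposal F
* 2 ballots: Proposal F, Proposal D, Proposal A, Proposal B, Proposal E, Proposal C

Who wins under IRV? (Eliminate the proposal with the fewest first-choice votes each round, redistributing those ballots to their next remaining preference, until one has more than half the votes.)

Proposal C

Round 1: Proposal A 12, Proposal B 0, Proposal C 11, Proposal D 8, Proposal E 3, Proposal F 2. Proposal B eliminated.
Round 2: Proposal A 12, Proposal C 11, Proposal D 8, Proposal E 3, Proposal F 2. Proposal F eliminated.
Round 3: Proposal A 12, Proposal C 11, Proposal D 10, Proposal E 3. Proposal E eliminated.
Round 4: Proposal A 15, Proposal C 11, Proposal D 10. Proposal D eliminated.
Round 5: Proposal A 17, Proposal C 19. Proposal C has a majority (≥19).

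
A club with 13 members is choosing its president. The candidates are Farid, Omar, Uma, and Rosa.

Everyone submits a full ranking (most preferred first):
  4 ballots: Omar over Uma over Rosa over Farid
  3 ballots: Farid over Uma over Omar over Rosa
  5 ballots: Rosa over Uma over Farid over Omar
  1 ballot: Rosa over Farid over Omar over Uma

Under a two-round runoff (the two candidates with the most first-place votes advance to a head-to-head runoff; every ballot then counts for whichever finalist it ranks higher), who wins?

Round 1 first-place votes: Farid 3, Omar 4, Uma 0, Rosa 6. Rosa and Omar advance.
Runoff: Rosa is ranked above Omar on 6 ballots, Omar above Rosa on 7.

Omar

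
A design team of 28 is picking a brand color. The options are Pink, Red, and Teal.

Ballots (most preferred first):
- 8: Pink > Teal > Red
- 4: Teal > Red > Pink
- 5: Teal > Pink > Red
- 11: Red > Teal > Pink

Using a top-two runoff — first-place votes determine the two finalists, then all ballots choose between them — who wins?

Round 1 first-place votes: Pink 8, Red 11, Teal 9. Red and Teal advance.
Runoff: Red is ranked above Teal on 11 ballots, Teal above Red on 17.

Teal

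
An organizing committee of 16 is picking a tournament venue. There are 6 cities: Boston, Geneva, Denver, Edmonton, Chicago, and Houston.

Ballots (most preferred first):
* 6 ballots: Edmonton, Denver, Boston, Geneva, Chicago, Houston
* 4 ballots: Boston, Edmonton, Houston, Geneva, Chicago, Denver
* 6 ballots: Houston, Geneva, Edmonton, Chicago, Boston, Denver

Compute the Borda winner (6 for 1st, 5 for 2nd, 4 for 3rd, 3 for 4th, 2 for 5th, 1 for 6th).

Boston: 6×4 + 4×6 + 6×2 = 60
Geneva: 6×3 + 4×3 + 6×5 = 60
Denver: 6×5 + 4×1 + 6×1 = 40
Edmonton: 6×6 + 4×5 + 6×4 = 80
Chicago: 6×2 + 4×2 + 6×3 = 38
Houston: 6×1 + 4×4 + 6×6 = 58

Edmonton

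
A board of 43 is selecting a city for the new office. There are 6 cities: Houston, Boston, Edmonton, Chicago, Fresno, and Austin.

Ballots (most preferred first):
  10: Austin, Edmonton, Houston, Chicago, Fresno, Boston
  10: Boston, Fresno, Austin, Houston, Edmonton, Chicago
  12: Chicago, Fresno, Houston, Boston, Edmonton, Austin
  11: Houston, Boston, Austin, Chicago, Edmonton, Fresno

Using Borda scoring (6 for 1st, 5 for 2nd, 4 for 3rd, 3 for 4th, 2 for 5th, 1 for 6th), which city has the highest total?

Houston: 10×4 + 10×3 + 12×4 + 11×6 = 184
Boston: 10×1 + 10×6 + 12×3 + 11×5 = 161
Edmonton: 10×5 + 10×2 + 12×2 + 11×2 = 116
Chicago: 10×3 + 10×1 + 12×6 + 11×3 = 145
Fresno: 10×2 + 10×5 + 12×5 + 11×1 = 141
Austin: 10×6 + 10×4 + 12×1 + 11×4 = 156

Houston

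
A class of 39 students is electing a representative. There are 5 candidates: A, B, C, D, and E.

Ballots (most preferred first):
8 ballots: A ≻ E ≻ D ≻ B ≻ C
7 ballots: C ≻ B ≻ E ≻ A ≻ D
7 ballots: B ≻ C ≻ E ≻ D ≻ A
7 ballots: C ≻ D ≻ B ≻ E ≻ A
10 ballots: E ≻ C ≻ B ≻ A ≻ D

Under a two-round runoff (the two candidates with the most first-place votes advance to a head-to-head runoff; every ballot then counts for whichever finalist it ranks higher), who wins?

C

Round 1 first-place votes: A 8, B 7, C 14, D 0, E 10. C and E advance.
Runoff: C is ranked above E on 21 ballots, E above C on 18.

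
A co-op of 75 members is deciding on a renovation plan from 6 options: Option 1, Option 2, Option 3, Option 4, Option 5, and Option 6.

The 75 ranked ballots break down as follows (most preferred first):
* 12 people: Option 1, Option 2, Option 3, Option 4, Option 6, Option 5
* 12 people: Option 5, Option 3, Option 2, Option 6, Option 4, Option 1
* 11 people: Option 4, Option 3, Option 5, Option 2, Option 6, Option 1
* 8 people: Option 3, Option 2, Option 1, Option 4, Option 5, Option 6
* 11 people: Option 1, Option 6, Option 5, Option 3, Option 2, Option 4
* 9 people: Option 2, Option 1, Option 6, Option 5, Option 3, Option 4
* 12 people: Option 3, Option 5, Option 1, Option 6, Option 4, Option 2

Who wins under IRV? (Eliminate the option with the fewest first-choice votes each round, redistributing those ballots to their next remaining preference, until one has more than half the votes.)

Round 1: Option 1 23, Option 2 9, Option 3 20, Option 4 11, Option 5 12, Option 6 0. Option 6 eliminated.
Round 2: Option 1 23, Option 2 9, Option 3 20, Option 4 11, Option 5 12. Option 2 eliminated.
Round 3: Option 1 32, Option 3 20, Option 4 11, Option 5 12. Option 4 eliminated.
Round 4: Option 1 32, Option 3 31, Option 5 12. Option 5 eliminated.
Round 5: Option 1 32, Option 3 43. Option 3 has a majority (≥38).

Option 3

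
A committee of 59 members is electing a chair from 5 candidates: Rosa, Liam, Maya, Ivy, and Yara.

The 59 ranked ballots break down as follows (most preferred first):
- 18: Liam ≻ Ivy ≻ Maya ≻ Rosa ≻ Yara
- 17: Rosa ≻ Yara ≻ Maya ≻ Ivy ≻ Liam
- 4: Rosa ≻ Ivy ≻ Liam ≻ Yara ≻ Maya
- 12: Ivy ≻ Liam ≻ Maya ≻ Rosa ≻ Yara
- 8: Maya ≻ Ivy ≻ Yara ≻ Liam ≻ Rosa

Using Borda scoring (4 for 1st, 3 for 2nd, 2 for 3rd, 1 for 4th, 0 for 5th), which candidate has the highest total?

Ivy

Rosa: 18×1 + 17×4 + 4×4 + 12×1 + 8×0 = 114
Liam: 18×4 + 17×0 + 4×2 + 12×3 + 8×1 = 124
Maya: 18×2 + 17×2 + 4×0 + 12×2 + 8×4 = 126
Ivy: 18×3 + 17×1 + 4×3 + 12×4 + 8×3 = 155
Yara: 18×0 + 17×3 + 4×1 + 12×0 + 8×2 = 71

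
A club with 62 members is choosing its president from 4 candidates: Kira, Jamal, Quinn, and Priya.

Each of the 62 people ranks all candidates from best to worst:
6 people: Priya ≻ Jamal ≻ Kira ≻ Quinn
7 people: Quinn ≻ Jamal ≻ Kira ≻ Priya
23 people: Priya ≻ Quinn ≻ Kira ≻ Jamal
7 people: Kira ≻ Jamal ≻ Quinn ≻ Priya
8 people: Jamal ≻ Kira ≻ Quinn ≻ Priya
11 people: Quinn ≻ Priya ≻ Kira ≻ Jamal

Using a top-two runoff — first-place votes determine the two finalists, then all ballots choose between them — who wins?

Round 1 first-place votes: Kira 7, Jamal 8, Quinn 18, Priya 29. Priya and Quinn advance.
Runoff: Priya is ranked above Quinn on 29 ballots, Quinn above Priya on 33.

Quinn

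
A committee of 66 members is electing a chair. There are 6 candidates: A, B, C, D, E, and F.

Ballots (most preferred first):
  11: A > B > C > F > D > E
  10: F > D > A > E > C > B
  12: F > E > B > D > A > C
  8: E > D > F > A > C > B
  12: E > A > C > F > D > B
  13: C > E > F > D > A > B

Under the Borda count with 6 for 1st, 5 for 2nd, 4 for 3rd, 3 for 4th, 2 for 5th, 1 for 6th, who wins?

A: 11×6 + 10×4 + 12×2 + 8×3 + 12×5 + 13×2 = 240
B: 11×5 + 10×1 + 12×4 + 8×1 + 12×1 + 13×1 = 146
C: 11×4 + 10×2 + 12×1 + 8×2 + 12×4 + 13×6 = 218
D: 11×2 + 10×5 + 12×3 + 8×5 + 12×2 + 13×3 = 211
E: 11×1 + 10×3 + 12×5 + 8×6 + 12×6 + 13×5 = 286
F: 11×3 + 10×6 + 12×6 + 8×4 + 12×3 + 13×4 = 285

E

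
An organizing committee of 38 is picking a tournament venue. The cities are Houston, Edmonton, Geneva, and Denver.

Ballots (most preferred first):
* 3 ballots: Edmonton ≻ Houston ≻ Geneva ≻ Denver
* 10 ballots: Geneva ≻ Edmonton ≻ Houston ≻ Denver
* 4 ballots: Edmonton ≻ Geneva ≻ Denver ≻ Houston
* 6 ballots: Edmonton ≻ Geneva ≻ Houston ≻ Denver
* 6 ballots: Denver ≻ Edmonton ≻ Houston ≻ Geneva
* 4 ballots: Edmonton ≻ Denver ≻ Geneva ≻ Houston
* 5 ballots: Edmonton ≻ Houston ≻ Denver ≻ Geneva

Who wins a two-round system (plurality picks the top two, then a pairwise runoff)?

Round 1 first-place votes: Houston 0, Edmonton 22, Geneva 10, Denver 6. Edmonton and Geneva advance.
Runoff: Edmonton is ranked above Geneva on 28 ballots, Geneva above Edmonton on 10.

Edmonton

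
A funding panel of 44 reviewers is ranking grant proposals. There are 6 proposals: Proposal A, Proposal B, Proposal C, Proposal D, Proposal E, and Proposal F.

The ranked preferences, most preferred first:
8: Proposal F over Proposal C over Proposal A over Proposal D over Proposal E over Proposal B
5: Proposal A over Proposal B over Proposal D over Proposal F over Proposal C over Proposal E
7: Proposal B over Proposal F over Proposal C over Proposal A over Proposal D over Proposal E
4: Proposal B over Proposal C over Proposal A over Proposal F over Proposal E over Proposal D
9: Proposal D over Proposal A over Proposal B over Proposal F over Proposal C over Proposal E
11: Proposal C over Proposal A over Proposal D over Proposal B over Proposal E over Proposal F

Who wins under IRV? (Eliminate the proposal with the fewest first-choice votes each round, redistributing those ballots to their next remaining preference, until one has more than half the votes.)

Round 1: Proposal A 5, Proposal B 11, Proposal C 11, Proposal D 9, Proposal E 0, Proposal F 8. Proposal E eliminated.
Round 2: Proposal A 5, Proposal B 11, Proposal C 11, Proposal D 9, Proposal F 8. Proposal A eliminated.
Round 3: Proposal B 16, Proposal C 11, Proposal D 9, Proposal F 8. Proposal F eliminated.
Round 4: Proposal B 16, Proposal C 19, Proposal D 9. Proposal D eliminated.
Round 5: Proposal B 25, Proposal C 19. Proposal B has a majority (≥23).

Proposal B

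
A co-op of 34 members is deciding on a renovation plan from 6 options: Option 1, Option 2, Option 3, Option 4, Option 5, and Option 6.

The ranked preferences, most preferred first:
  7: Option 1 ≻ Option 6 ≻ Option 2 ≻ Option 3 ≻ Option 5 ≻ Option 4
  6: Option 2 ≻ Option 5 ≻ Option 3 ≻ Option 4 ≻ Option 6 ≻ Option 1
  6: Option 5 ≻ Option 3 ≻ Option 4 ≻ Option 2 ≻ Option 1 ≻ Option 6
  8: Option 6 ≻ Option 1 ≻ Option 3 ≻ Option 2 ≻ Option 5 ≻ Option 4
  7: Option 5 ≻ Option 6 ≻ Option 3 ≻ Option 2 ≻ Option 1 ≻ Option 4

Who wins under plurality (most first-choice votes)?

First-place votes: Option 1 7, Option 2 6, Option 3 0, Option 4 0, Option 5 13, Option 6 8.

Option 5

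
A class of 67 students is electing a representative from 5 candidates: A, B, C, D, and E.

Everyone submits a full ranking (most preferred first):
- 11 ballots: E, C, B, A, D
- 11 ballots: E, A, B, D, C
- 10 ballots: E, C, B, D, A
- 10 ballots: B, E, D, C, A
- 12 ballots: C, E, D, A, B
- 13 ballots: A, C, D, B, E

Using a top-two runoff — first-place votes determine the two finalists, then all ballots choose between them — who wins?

E

Round 1 first-place votes: A 13, B 10, C 12, D 0, E 32. E and A advance.
Runoff: E is ranked above A on 54 ballots, A above E on 13.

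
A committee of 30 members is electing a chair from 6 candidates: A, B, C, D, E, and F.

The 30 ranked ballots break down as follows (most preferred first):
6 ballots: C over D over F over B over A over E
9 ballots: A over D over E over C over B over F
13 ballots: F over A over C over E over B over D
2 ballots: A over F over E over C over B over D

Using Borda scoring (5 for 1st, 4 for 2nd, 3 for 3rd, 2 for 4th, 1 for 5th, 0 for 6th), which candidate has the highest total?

A: 6×1 + 9×5 + 13×4 + 2×5 = 113
B: 6×2 + 9×1 + 13×1 + 2×1 = 36
C: 6×5 + 9×2 + 13×3 + 2×2 = 91
D: 6×4 + 9×4 + 13×0 + 2×0 = 60
E: 6×0 + 9×3 + 13×2 + 2×3 = 59
F: 6×3 + 9×0 + 13×5 + 2×4 = 91

A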